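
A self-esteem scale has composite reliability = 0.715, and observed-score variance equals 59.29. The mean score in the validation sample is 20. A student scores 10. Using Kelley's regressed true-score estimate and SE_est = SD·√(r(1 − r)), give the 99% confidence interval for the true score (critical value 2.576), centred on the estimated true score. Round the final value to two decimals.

[3.90, 21.80]

σ = 59.29^(1/2) = 7.7000
T̂ = r·X + (1 − r)·M = 0.7150*10 + 0.2850*20 = 7.1500 + 5.7000 ≈ 12.8500
SE_est = SD * √(r(1 − r)) = 7.7000 * √0.2038 ≈ 7.7000 * 0.4514 ≈ 3.4759
99% CI: 12.8500 ± 8.9539 ≈ (3.8961, 21.8039)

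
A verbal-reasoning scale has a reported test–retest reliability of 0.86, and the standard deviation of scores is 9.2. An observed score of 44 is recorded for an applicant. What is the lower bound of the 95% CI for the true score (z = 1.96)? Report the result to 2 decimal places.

SEM = 9.20000×√(1 − 0.86000) ≃ 3.44232
Half-width = 1.96×3.44232 ≃ 6.74696
Lower limit = 44 − 6.74696 ≃ 37.25304

37.25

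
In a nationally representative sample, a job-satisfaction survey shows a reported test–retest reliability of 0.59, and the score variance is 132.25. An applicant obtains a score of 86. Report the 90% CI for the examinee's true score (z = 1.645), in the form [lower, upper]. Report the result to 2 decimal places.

[73.89, 98.11]

SD = √132.25 = 11.500
SEM = 11.500 * √(1 − 0.590) = 11.500 * √0.410 ≃ 11.500 * 0.640 ≃ 7.364
Margin = 1.645 * 7.364 ≃ 12.113
90% CI: 86 ± 12.113 = [73.887, 98.113]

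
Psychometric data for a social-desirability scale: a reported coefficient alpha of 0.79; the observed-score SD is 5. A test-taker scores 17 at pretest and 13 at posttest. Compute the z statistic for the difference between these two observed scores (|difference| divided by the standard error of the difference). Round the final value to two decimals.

1.23

SEM = 5.0000·√(1 − 0.7900) ≈ 2.2913
Standard error of the difference = 2.2913·√2 ≈ 3.2404
z = |17 − 13| / 3.2404 = 4 / 3.2404 ≈ 1.2344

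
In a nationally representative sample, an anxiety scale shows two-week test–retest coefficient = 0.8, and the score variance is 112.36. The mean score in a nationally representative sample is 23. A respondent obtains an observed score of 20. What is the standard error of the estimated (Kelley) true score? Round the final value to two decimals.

σ = 112.36^(1/2) = 10.600
SE_est = SD · √(r(1 − r)) = 10.600 · √0.160 ≈ 10.600 · 0.400 ≈ 4.240

4.24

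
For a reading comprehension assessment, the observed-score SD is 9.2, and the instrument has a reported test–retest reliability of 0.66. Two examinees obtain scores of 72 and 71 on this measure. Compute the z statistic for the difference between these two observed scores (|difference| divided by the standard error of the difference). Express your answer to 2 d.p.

0.13

SEM = 9.2000 × √(1 − 0.6600) = 9.2000 × √0.3400 ≈ 9.2000 × 0.5831 ≈ 5.3645
SE_diff = √2 × SEM ≈ 7.5865
z = 1 / 7.5865 ≈ 0.1318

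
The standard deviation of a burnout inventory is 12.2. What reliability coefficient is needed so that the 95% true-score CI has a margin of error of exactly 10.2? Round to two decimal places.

0.82

Required SEM = 10.2 / 1.96 ≃ 5.2041
Required reliability = 1 − (SEM/SD)² = 1 − 0.1820 ≃ 0.8180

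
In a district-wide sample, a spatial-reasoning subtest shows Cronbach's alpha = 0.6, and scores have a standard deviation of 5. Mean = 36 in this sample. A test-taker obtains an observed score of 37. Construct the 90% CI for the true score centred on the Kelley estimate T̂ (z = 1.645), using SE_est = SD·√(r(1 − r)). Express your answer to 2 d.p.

T̂ = r·X + (1 − r)·M = 0.600·37 + 0.400·36 = 22.200 + 14.400 ≃ 36.600
SE_est = SD · √(r(1 − r)) = 5.000 · √0.240 ≃ 5.000 · 0.490 ≃ 2.449
90% CI: 36.600 ± 4.029 ≃ (32.571, 40.629)

[32.57, 40.63]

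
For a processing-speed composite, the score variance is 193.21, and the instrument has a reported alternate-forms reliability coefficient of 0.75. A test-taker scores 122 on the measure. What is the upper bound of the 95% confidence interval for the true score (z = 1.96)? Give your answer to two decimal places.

135.62

σ = 193.21^(1/2) = 13.9000
SEM = 13.9000 × √(1 − 0.7500) = 13.9000 × √0.2500 ≃ 13.9000 × 0.5000 ≃ 6.9500
Half-width = 1.96×6.9500 ≃ 13.6220
Upper bound: 122 + 13.6220 = 135.6220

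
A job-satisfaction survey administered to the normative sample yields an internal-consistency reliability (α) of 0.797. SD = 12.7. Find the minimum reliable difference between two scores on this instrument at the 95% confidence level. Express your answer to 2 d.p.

15.86

SEM = 12.7000×√(1 − 0.7970) ≈ 5.7221
SE_diff = √2 × SEM ≈ 8.0922
Minimum reliable difference = 1.96 × SE_diff ≈ 1.96 × 8.0922 ≈ 15.8607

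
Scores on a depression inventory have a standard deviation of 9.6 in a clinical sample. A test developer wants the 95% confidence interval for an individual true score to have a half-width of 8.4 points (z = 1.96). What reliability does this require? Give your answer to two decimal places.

Required SEM = 8.4 / 1.96 ≃ 4.28571
Required reliability = 1 − (SEM/SD)² = 1 − 0.19930 ≃ 0.80070

0.80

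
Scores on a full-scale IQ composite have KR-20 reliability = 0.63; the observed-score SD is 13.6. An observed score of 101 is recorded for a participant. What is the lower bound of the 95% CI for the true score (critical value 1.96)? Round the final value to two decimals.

84.79

SEM = 13.60000*√(1 − 0.63000) ≈ 8.27256
1.96 * SEM ≈ 16.21421
Lower limit = 101 − 16.21421 ≈ 84.78579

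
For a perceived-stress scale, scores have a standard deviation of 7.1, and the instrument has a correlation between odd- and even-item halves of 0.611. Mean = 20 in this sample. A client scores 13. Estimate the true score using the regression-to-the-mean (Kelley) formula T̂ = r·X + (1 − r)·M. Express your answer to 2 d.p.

14.69

Spearman-Brown: r = 2(0.611) / (1 + 0.611) = 1.222 / 1.611 ≈ 0.759
T̂ = r·X + (1 − r)·M = 0.759×13 + 0.241×20 ≈ 9.861 + 4.829 ≈ 14.690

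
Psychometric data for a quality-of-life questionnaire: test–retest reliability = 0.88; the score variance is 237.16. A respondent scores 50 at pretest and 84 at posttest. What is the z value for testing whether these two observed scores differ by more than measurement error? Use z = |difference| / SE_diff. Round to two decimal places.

4.51

SD = √237.16 ≈ 15.400
SEM = 15.400·√(1 − 0.880) ≈ 5.335
Standard error of the difference = 5.335·√2 ≈ 7.544
z = 34 / 7.544 ≈ 4.507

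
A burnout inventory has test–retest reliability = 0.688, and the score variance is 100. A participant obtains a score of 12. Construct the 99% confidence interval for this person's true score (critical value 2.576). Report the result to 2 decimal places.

SD = √100 ≈ 10.0000
SEM = 10.0000 * √(1 − 0.6880) = 10.0000 * √0.3120 ≈ 10.0000 * 0.5586 ≈ 5.5857
Half-width = 2.576*5.5857 ≈ 14.3888
CI = 12 ± 14.3888 → [-2.3888, 26.3888]

[-2.39, 26.39]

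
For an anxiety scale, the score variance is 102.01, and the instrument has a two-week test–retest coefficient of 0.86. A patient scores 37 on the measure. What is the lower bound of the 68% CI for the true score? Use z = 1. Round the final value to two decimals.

33.22

σ = 102.01^(1/2) = 10.1000
SEM = 10.1000 × √(1 − 0.8600) = 10.1000 × √0.1400 ≈ 10.1000 × 0.3742 ≈ 3.7791
Margin = 1 × 3.7791 ≈ 3.7791
Lower bound: 37 − 3.7791 = 33.2209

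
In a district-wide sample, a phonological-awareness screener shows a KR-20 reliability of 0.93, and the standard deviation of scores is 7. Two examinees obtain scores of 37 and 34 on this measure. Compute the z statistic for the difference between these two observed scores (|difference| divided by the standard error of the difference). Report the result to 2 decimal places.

SEM = 7.0000 * √(1 − 0.9300) = 7.0000 * √0.0700 ≈ 7.0000 * 0.2646 ≈ 1.8520
Standard error of the difference = 1.8520·√2 ≈ 2.6192
z = 3 / 2.6192 ≈ 1.1454

1.15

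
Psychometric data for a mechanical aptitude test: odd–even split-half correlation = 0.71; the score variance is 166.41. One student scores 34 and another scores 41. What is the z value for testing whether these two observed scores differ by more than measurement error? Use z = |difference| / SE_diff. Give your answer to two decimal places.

SD = √166.41 = 12.900
r_full = 2·0.71 / (1 + 0.71) ≈ 0.830
SEM = 12.900*√(1 − 0.830) ≈ 5.312
SE_diff = √2 * SEM ≈ 7.513
z = |34 − 41| / 7.513 = 7 / 7.513 ≈ 0.932

0.93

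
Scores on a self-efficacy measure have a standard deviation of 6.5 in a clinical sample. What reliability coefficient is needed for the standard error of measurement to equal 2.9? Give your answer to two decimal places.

Required reliability = 1 − (SEM/SD)² = 1 − 0.199 ≈ 0.801

0.80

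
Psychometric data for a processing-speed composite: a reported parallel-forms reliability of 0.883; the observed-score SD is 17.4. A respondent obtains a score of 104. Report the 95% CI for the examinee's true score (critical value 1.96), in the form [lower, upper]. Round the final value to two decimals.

SEM = 17.4000 · √(1 − 0.8830) = 17.4000 · √0.1170 ≈ 17.4000 · 0.3421 ≈ 5.9517
Margin = 1.96 · 5.9517 ≈ 11.6654
CI = 104 ± 11.6654 → [92.3346, 115.6654]

[92.33, 115.67]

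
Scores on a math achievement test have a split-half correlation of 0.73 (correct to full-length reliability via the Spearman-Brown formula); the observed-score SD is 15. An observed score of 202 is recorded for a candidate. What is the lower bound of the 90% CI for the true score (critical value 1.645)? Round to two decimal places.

r_full = 2·0.73 / (1 + 0.73) ≈ 0.844
SEM = 15.000 * √(1 − 0.844) = 15.000 * √0.156 ≈ 15.000 * 0.395 ≈ 5.926
1.645 * SEM ≈ 9.748
Lower limit = 202 − 9.748 ≈ 192.252

192.25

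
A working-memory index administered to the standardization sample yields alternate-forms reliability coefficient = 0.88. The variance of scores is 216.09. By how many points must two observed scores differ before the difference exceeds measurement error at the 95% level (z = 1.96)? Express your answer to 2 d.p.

14.11

SD = √216.09 = 14.7000
SEM = 14.7000 × √(1 − 0.8800) = 14.7000 × √0.1200 ≃ 14.7000 × 0.3464 ≃ 5.0922
SE_diff = √2 × SEM ≃ 7.2015
Smallest detectable difference = 1.96×7.2015 ≃ 14.1149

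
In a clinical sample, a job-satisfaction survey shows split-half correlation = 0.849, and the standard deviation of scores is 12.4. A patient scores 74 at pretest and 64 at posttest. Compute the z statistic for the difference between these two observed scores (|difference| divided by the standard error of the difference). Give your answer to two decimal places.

2.00

Full-length reliability (Spearman-Brown) = 2(0.849)/(1+0.849) ≃ 0.91833
SEM = 12.40000·√(1 − 0.91833) ≃ 3.54358
Standard error of the difference = 3.54358·√2 ≃ 5.01137
z = |74 − 64| / 5.01137 = 10 / 5.01137 ≃ 1.99546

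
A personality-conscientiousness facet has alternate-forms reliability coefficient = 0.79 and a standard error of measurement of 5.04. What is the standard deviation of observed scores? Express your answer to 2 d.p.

11.00

SD = 5.04 / √(1 − 0.79) ≈ 10.99818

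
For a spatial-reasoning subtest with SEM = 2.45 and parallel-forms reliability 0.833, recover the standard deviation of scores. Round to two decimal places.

SD = SEM / √(1 − r) = 2.45 / √0.167 ≈ 2.45 / 0.409 ≈ 5.995

6.00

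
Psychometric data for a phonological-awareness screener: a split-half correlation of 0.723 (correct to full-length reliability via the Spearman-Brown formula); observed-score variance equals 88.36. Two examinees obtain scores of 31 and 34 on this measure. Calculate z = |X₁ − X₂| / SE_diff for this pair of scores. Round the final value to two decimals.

SD = √88.36 = 9.40000
r_full = 2·0.723 / (1 + 0.723) ≈ 0.83923
The standard error of measurement is 9.40000×√(1 − 0.83923) ≈ 9.40000×0.40096 ≈ 3.76899.
SE_diff = SEM × √2 ≈ 3.76899 × 1.41421 ≈ 5.33016
z = 3 / 5.33016 ≈ 0.56284

0.56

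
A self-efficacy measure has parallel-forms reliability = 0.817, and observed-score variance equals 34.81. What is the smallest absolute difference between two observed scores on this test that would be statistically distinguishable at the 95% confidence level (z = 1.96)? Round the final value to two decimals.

SD = √34.81 ≈ 5.9000
SEM = 5.9000 × √(1 − 0.8170) = 5.9000 × √0.1830 ≈ 5.9000 × 0.4278 ≈ 2.5239
Standard error of the difference = 2.5239·√2 ≈ 3.5694
Minimum reliable difference = 1.96 × SE_diff ≈ 1.96 × 3.5694 ≈ 6.9960

7.00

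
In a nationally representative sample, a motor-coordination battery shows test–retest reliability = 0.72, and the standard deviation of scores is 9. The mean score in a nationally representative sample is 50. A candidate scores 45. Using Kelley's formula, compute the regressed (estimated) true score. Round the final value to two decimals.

Estimated true score = 0.72000*45 + (1 − 0.72000)*50 ≈ 46.40000

46.40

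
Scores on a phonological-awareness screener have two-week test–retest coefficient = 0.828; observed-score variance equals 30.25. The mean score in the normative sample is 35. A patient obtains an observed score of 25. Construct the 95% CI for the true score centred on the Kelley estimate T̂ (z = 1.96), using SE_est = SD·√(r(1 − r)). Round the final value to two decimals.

[22.65, 30.79]

SD = √30.25 ≈ 5.5000
T̂ = 0.8280(25) + 0.1720(35) ≈ 26.7200
SE_est = SD * √(r(1 − r)) = 5.5000 * √0.1424 ≈ 5.5000 * 0.3774 ≈ 2.0756
CI = 26.7200 ± 1.96 * 2.0756 → [22.6518, 30.7882]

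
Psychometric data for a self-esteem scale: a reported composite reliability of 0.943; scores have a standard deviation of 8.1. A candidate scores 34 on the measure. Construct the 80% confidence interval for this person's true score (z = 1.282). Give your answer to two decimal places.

SEM = 8.100 * √(1 − 0.943) = 8.100 * √0.057 ≈ 8.100 * 0.239 ≈ 1.934
Margin = 1.282 * 1.934 ≈ 2.479
CI = 34 ± 2.479 → [31.521, 36.479]

[31.52, 36.48]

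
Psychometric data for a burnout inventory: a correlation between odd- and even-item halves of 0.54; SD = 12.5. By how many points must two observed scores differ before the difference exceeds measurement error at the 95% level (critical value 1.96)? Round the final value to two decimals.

18.94

Full-length reliability (Spearman-Brown) = 2(0.54)/(1+0.54) ≈ 0.7013
SEM = 12.5000 · √(1 − 0.7013) = 12.5000 · √0.2987 ≈ 12.5000 · 0.5465 ≈ 6.8317
SE_diff = SEM · √2 ≈ 6.8317 · 1.4142 ≈ 9.6615
Minimum reliable difference = 1.96 · SE_diff ≈ 1.96 · 9.6615 ≈ 18.9365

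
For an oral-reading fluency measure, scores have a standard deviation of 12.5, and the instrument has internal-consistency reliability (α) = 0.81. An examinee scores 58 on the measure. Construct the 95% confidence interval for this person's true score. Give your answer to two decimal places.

SEM = 12.500*√(1 − 0.810) ≈ 5.449
Half-width = 1.96*5.449 ≈ 10.679
CI = 58 ± 10.679 → [47.321, 68.679]

[47.32, 68.68]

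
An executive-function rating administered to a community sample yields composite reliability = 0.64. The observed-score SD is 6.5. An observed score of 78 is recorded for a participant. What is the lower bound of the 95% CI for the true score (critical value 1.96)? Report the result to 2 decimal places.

The standard error of measurement is 6.500×√(1 − 0.640) ≈ 6.500×0.600 ≈ 3.900.
Margin = 1.96 × 3.900 ≈ 7.644
Lower bound: 78 − 7.644 = 70.356

70.36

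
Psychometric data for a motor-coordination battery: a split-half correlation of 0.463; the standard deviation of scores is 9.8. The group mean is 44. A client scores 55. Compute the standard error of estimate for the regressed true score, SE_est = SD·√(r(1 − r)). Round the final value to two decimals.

4.72

Full-length reliability (Spearman-Brown) = 2(0.463)/(1+0.463) ≈ 0.6329
SE_est = SD · √(r(1 − r)) = 9.8000 · √0.2323 ≈ 9.8000 · 0.4820 ≈ 4.7236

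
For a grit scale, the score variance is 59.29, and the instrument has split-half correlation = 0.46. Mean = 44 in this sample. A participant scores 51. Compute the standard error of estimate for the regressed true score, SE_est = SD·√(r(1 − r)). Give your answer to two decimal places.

σ = 59.29^(1/2) = 7.700
r_full = 2·0.46 / (1 + 0.46) ≈ 0.630
SE_est = SD * √(r(1 − r)) = 7.700 * √0.233 ≈ 7.700 * 0.483 ≈ 3.717

3.72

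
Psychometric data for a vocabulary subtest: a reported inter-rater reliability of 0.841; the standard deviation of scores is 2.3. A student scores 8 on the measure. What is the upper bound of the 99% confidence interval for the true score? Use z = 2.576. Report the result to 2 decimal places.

SEM = 2.3000 * √(1 − 0.8410) = 2.3000 * √0.1590 ≃ 2.3000 * 0.3987 ≃ 0.9171
Margin = 2.576 * 0.9171 ≃ 2.3625
Upper limit = 8 + 2.3625 ≃ 10.3625

10.36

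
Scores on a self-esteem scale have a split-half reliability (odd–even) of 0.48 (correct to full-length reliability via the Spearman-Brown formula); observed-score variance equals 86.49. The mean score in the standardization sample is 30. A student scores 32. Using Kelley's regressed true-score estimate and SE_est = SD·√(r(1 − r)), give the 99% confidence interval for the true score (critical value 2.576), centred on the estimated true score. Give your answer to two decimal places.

[19.86, 42.73]

SD = √86.49 = 9.3000
Spearman-Brown: r = 2(0.48) / (1 + 0.48) = 0.9600 / 1.4800 ≈ 0.6486
T̂ = r·X + (1 − r)·M = 0.6486·32 + 0.3514·30 ≈ 20.7568 + 10.5405 ≈ 31.2973
SE_est = SD · √(r(1 − r)) = 9.3000 · √0.2279 ≈ 9.3000 · 0.4774 ≈ 4.4398
99% CI: 31.2973 ± 11.4368 ≈ (19.8605, 42.7341)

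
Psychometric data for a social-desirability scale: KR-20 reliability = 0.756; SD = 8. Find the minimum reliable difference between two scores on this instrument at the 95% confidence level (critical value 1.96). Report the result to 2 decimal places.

SEM = 8.00000 × √(1 − 0.75600) = 8.00000 × √0.24400 ≃ 8.00000 × 0.49396 ≃ 3.95171
SE_diff = √2 × SEM ≃ 5.58856
Smallest detectable difference = 1.96×5.58856 ≃ 10.95358

10.95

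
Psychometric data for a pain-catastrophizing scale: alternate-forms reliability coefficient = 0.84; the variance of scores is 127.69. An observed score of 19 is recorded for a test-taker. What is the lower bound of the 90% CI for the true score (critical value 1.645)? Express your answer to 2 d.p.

11.56

SD = √127.69 ≈ 11.30000
SEM = 11.30000 * √(1 − 0.84000) = 11.30000 * √0.16000 ≈ 11.30000 * 0.40000 ≈ 4.52000
Margin = 1.645 * 4.52000 ≈ 7.43540
Lower limit = 19 − 7.43540 ≈ 11.56460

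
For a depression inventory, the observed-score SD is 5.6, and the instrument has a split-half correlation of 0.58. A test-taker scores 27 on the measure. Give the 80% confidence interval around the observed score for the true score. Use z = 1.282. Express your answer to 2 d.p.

r_full = 2·0.58 / (1 + 0.58) ≈ 0.7342
SEM = 5.6000×√(1 − 0.7342) ≈ 2.8872
Margin = 1.282 × 2.8872 ≈ 3.7015
80% CI: 27 ± 3.7015 = [23.2985, 30.7015]

[23.30, 30.70]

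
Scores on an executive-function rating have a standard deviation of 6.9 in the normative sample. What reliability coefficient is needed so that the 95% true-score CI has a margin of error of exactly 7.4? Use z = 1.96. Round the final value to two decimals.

0.70

SEM needed = half-width / z = 7.4/1.96 ≈ 3.776
r = 1 − (3.776/6.9)² ≈ 1 − 0.299 ≈ 0.701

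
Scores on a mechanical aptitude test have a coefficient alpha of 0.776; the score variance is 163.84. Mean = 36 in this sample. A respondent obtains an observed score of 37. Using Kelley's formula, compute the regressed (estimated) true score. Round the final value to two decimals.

T̂ = r·X + (1 − r)·M = 0.776*37 + 0.224*36 = 28.712 + 8.064 ≈ 36.776

36.78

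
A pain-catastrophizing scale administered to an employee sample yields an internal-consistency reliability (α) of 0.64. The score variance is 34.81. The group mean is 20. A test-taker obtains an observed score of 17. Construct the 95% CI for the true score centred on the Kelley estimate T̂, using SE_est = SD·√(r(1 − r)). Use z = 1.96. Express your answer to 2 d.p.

[12.53, 23.63]

SD = √34.81 = 5.9000
Estimated true score = 0.6400*17 + (1 − 0.6400)*20 ≈ 18.0800
SE_est = 5.9000·√[r(1 − r)] ≈ 2.8320
CI = 18.0800 ± 1.96 * 2.8320 → [12.5293, 23.6307]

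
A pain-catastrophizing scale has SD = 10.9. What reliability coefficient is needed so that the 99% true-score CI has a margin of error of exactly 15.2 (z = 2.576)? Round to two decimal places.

Required SEM = 15.2 / 2.576 ≈ 5.901
Required reliability = 1 − (SEM/SD)² = 1 − 0.293 ≈ 0.707

0.71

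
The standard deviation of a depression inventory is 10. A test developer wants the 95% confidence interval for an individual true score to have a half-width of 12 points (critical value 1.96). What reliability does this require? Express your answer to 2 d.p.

Required SEM = 12 / 1.96 ≈ 6.122
r = 1 − (SEM / SD)² = 1 − (6.122 / 10)² ≈ 1 − 0.375 ≈ 0.625

0.63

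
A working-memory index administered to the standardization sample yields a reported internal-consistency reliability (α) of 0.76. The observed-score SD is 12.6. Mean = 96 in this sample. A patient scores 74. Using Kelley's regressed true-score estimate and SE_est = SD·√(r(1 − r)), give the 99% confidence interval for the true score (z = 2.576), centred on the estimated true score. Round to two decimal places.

[65.42, 93.14]

T̂ = r·X + (1 − r)·M = 0.7600·74 + 0.2400·96 = 56.2400 + 23.0400 ≈ 79.2800
SE_est = 12.6000·√[r(1 − r)] ≈ 5.3812
CI = 79.2800 ± 2.576 · 5.3812 → [65.4179, 93.1421]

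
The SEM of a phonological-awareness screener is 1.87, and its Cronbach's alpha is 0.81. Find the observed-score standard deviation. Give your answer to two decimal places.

4.29

SD = 1.87 / √(1 − 0.81) ≃ 4.29007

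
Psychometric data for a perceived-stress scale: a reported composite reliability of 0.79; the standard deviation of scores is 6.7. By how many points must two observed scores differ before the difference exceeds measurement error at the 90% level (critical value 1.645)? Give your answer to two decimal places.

The standard error of measurement is 6.700*√(1 − 0.790) ≈ 6.700*0.458 ≈ 3.070.
SE_diff = SEM * √2 ≈ 3.070 * 1.414 ≈ 4.342
Minimum reliable difference = 1.645 * SE_diff ≈ 1.645 * 4.342 ≈ 7.143

7.14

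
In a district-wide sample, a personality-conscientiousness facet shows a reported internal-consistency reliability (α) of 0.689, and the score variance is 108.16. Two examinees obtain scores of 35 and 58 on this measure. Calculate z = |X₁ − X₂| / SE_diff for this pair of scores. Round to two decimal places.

SD = √108.16 ≈ 10.4000
The standard error of measurement is 10.4000*√(1 − 0.6890) ≈ 10.4000*0.5577 ≈ 5.7998.
SE_diff = √2 * SEM ≈ 8.2022
z = 23 / 8.2022 ≈ 2.8041

2.80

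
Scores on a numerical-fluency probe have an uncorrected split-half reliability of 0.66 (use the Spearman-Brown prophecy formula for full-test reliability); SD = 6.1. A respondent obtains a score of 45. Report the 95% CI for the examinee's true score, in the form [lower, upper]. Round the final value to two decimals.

[39.59, 50.41]

Spearman-Brown: r = 2(0.66) / (1 + 0.66) = 1.3200 / 1.6600 ≈ 0.7952
SEM = 6.1000 · √(1 − 0.7952) = 6.1000 · √0.2048 ≈ 6.1000 · 0.4526 ≈ 2.7607
1.96 · SEM ≈ 5.4109
Interval: (39.5891, 50.4109)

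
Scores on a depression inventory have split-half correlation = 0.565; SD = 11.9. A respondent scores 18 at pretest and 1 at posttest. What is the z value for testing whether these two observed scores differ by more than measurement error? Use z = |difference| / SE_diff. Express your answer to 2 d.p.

Spearman-Brown: r = 2(0.565) / (1 + 0.565) = 1.13000 / 1.56500 ≈ 0.72204
SEM = 11.90000 * √(1 − 0.72204) = 11.90000 * √0.27796 ≈ 11.90000 * 0.52721 ≈ 6.27385
Standard error of the difference = 6.27385·√2 ≈ 8.87257
z = |18 − 1| / 8.87257 = 17 / 8.87257 ≈ 1.91602

1.92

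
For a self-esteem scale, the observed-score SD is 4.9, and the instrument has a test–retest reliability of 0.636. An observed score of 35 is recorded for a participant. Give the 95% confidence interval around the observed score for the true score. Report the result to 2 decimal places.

The standard error of measurement is 4.9000×√(1 − 0.6360) ≈ 4.9000×0.6033 ≈ 2.9563.
1.96 × SEM ≈ 5.7943
CI = 35 ± 5.7943 → [29.2057, 40.7943]

[29.21, 40.79]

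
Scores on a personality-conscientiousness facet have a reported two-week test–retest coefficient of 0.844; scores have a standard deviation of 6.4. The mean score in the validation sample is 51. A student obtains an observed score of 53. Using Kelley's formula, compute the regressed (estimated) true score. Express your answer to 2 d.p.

52.69

T̂ = 0.84400(53) + 0.15600(51) ≃ 52.68800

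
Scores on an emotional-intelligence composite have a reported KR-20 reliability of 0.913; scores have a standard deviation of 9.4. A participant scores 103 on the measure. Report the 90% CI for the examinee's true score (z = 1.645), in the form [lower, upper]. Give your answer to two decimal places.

[98.44, 107.56]

SEM = 9.400 × √(1 − 0.913) = 9.400 × √0.087 ≈ 9.400 × 0.295 ≈ 2.773
Half-width = 1.645×2.773 ≈ 4.561
Interval: (98.439, 107.561)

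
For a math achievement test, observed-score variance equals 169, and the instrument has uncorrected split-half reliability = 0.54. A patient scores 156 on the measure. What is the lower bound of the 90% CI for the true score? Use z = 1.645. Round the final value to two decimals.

SD = √169 ≈ 13.000
Full-length reliability (Spearman-Brown) = 2(0.54)/(1+0.54) ≈ 0.701
SEM = 13.000*√(1 − 0.701) ≈ 7.105
Half-width = 1.645*7.105 ≈ 11.688
Lower limit = 156 − 11.688 ≈ 144.312

144.31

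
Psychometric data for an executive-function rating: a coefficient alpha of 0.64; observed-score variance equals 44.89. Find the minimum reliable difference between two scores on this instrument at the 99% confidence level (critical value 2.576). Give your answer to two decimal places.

SD = √44.89 ≃ 6.7000
SEM = 6.7000 * √(1 − 0.6400) = 6.7000 * √0.3600 ≃ 6.7000 * 0.6000 ≃ 4.0200
SE_diff = SEM * √2 ≃ 4.0200 * 1.4142 ≃ 5.6851
Minimum reliable difference = 2.576 * SE_diff ≃ 2.576 * 5.6851 ≃ 14.6449

14.64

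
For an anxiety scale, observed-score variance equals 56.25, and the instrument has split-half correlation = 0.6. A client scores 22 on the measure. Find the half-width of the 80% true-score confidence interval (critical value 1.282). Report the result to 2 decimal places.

SD = √56.25 ≃ 7.5000
Full-length reliability (Spearman-Brown) = 2(0.6)/(1+0.6) ≃ 0.7500
SEM = 7.5000 × √(1 − 0.7500) = 7.5000 × √0.2500 ≃ 7.5000 × 0.5000 ≃ 3.7500
1.282 × SEM ≃ 4.8075

4.81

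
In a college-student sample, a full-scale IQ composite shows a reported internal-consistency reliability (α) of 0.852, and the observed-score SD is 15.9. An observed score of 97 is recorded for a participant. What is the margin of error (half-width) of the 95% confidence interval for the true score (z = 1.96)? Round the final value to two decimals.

SEM = 15.90000 × √(1 − 0.85200) = 15.90000 × √0.14800 ≈ 15.90000 × 0.38471 ≈ 6.11685
Half-width = 1.96×6.11685 ≈ 11.98903

11.99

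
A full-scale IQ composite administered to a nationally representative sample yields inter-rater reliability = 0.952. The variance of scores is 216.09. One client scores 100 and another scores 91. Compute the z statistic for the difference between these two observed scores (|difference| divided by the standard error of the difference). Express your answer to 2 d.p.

1.98

σ = 216.09^(1/2) = 14.7000
SEM = 14.7000 · √(1 − 0.9520) = 14.7000 · √0.0480 ≈ 14.7000 · 0.2191 ≈ 3.2206
SE_diff = SEM · √2 ≈ 3.2206 · 1.4142 ≈ 4.5546
z = 9 / 4.5546 ≈ 1.9760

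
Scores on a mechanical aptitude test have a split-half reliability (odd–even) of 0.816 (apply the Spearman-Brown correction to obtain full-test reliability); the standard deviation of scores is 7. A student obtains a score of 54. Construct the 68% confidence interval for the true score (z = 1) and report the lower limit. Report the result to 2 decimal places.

51.77

r_full = 2·0.816 / (1 + 0.816) ≃ 0.8987
The standard error of measurement is 7.0000*√(1 − 0.8987) ≃ 7.0000*0.3183 ≃ 2.2282.
1 * SEM ≃ 2.2282
Lower limit = 54 − 2.2282 ≃ 51.7718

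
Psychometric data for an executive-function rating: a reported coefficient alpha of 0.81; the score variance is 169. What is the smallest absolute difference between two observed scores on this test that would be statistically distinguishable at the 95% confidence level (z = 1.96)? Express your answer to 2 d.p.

15.71

SD = √169 ≃ 13.000
SEM = 13.000 * √(1 − 0.810) = 13.000 * √0.190 ≃ 13.000 * 0.436 ≃ 5.667
SE_diff = √2 * SEM ≃ 8.014
Minimum reliable difference = 1.96 * SE_diff ≃ 1.96 * 8.014 ≃ 15.707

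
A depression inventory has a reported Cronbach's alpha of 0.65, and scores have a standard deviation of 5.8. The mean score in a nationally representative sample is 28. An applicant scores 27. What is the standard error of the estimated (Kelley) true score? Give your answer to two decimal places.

2.77

SE_est = SD * √(r(1 − r)) = 5.80000 * √0.22750 ≃ 5.80000 * 0.47697 ≃ 2.76642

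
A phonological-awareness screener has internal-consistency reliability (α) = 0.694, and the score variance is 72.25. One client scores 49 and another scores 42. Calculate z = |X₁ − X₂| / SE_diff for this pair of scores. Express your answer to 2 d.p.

SD = √72.25 = 8.5000
SEM = 8.5000 · √(1 − 0.6940) = 8.5000 · √0.3060 ≈ 8.5000 · 0.5532 ≈ 4.7020
SE_diff = SEM · √2 ≈ 4.7020 · 1.4142 ≈ 6.6496
z = 7 / 6.6496 ≈ 1.0527

1.05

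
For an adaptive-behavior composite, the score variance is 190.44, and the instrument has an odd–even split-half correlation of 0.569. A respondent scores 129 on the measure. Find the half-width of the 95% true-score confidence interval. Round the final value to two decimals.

σ = 190.44^(1/2) = 13.80000
r_full = 2·0.569 / (1 + 0.569) ≈ 0.72530
SEM = 13.80000 × √(1 − 0.72530) = 13.80000 × √0.27470 ≈ 13.80000 × 0.52412 ≈ 7.23280
Margin = 1.96 × 7.23280 ≈ 14.17628

14.18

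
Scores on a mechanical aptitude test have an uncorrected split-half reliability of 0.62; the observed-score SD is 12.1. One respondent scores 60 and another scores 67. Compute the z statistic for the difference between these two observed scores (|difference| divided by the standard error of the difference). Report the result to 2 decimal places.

0.84

Full-length reliability (Spearman-Brown) = 2(0.62)/(1+0.62) ≈ 0.7654
SEM = 12.1000×√(1 − 0.7654) ≈ 5.8603
SE_diff = SEM × √2 ≈ 5.8603 × 1.4142 ≈ 8.2877
z = |60 − 67| / 8.2877 = 7 / 8.2877 ≈ 0.8446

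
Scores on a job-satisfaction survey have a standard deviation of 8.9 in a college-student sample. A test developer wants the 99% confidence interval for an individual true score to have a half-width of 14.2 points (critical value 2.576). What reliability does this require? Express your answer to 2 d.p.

Required SEM = 14.2 / 2.576 ≈ 5.512
r = 1 − (SEM / SD)² = 1 − (5.512 / 8.9)² ≈ 1 − 0.384 ≈ 0.616

0.62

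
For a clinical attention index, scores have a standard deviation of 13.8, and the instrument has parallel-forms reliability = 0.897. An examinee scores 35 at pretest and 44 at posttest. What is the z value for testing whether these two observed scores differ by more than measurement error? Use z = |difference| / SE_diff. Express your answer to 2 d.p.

1.44

SEM = 13.800 * √(1 − 0.897) = 13.800 * √0.103 ≈ 13.800 * 0.321 ≈ 4.429
SE_diff = √2 * SEM ≈ 6.263
z = 9 / 6.263 ≈ 1.437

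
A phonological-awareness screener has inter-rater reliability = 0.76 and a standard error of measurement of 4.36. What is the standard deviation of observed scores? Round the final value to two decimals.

8.90

σ = SEM·(1 − r)^(−1/2) ≈ 4.36·2.041 ≈ 8.900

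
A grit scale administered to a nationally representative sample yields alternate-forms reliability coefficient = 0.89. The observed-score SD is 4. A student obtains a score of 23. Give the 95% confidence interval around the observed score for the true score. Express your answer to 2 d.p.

The standard error of measurement is 4.00000·√(1 − 0.89000) ≃ 4.00000·0.33166 ≃ 1.32665.
1.96 · SEM ≃ 2.60023
95% CI: 23 ± 2.60023 = [20.39977, 25.60023]

[20.40, 25.60]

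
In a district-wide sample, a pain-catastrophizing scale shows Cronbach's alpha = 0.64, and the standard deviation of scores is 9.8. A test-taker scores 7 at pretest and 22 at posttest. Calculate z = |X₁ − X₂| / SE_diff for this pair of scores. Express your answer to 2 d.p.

SEM = 9.800 · √(1 − 0.640) = 9.800 · √0.360 ≈ 9.800 · 0.600 ≈ 5.880
Standard error of the difference = 5.880·√2 ≈ 8.316
z = |7 − 22| / 8.316 = 15 / 8.316 ≈ 1.804

1.80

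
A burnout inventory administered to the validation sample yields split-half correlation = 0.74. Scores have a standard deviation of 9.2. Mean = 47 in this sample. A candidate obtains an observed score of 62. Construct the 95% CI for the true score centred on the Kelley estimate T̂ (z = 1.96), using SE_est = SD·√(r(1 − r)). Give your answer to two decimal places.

[53.33, 66.19]

Spearman-Brown: r = 2(0.74) / (1 + 0.74) = 1.480 / 1.740 ≈ 0.851
Estimated true score = 0.851·62 + (1 − 0.851)·47 ≈ 59.759
SE_est = SD · √(r(1 − r)) = 9.200 · √0.127 ≈ 9.200 · 0.357 ≈ 3.280
95% CI: 59.759 ± 6.429 ≈ (53.330, 66.187)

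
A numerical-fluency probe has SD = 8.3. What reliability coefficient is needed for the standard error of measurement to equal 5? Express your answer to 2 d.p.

0.64

r = 1 − (SEM / SD)² = 1 − (5.000 / 8.3)² ≈ 1 − 0.363 ≈ 0.637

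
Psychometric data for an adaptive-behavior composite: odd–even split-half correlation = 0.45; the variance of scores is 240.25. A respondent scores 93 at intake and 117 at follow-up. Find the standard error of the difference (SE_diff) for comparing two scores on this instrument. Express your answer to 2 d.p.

13.50

SD = √240.25 = 15.5000
Full-length reliability (Spearman-Brown) = 2(0.45)/(1+0.45) ≈ 0.6207
SEM = 15.5000*√(1 − 0.6207) ≈ 9.5462
SE_diff = √2 * SEM ≈ 13.5003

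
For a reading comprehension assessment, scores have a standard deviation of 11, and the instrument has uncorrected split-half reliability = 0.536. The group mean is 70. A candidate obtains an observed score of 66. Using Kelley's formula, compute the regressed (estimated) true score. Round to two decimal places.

Full-length reliability (Spearman-Brown) = 2(0.536)/(1+0.536) ≈ 0.6979
T̂ = 0.6979(66) + 0.3021(70) ≈ 67.2083

67.21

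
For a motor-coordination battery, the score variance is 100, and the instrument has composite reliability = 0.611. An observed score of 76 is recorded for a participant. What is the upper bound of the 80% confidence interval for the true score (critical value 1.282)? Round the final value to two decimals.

SD = √100 ≈ 10.000
SEM = 10.000×√(1 − 0.611) ≈ 6.237
Margin = 1.282 × 6.237 ≈ 7.996
Upper bound: 76 + 7.996 = 83.996

84.00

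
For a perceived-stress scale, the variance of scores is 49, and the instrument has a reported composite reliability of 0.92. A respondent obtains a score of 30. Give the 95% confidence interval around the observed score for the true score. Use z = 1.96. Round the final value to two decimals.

σ = 49^(1/2) = 7.0000
SEM = 7.0000×√(1 − 0.9200) ≃ 1.9799
Margin = 1.96 × 1.9799 ≃ 3.8806
95% CI: 30 ± 3.8806 = [26.1194, 33.8806]

[26.12, 33.88]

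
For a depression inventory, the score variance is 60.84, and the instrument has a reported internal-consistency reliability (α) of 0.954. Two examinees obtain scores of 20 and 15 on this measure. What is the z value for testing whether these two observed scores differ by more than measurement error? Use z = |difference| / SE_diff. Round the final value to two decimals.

2.11

σ = 60.84^(1/2) = 7.800
SEM = 7.800 × √(1 − 0.954) = 7.800 × √0.046 ≈ 7.800 × 0.214 ≈ 1.673
SE_diff = √2 × SEM ≈ 2.366
z = |20 − 15| / 2.366 = 5 / 2.366 ≈ 2.113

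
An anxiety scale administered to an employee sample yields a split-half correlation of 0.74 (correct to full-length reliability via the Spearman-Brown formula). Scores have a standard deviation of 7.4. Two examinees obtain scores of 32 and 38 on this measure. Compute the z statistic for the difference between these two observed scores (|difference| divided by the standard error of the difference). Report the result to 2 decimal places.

1.48

r_full = 2·0.74 / (1 + 0.74) ≈ 0.851
The standard error of measurement is 7.400*√(1 − 0.851) ≈ 7.400*0.387 ≈ 2.861.
Standard error of the difference = 2.861·√2 ≈ 4.045
z = 6 / 4.045 ≈ 1.483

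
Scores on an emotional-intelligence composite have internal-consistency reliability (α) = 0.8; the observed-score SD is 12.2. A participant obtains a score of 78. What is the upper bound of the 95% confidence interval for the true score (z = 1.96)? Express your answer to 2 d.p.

88.69

SEM = 12.200 × √(1 − 0.800) = 12.200 × √0.200 ≈ 12.200 × 0.447 ≈ 5.456
Half-width = 1.96×5.456 ≈ 10.694
Upper bound: 78 + 10.694 = 88.694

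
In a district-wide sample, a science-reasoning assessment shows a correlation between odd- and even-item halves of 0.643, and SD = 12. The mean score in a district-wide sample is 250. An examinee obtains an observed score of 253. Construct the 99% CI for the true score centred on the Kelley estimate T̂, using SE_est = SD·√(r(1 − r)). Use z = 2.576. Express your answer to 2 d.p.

[239.60, 265.10]

Full-length reliability (Spearman-Brown) = 2(0.643)/(1+0.643) ≈ 0.783
Estimated true score = 0.783×253 + (1 − 0.783)×250 ≈ 252.348
SE_est = SD × √(r(1 − r)) = 12.000 × √0.170 ≈ 12.000 × 0.412 ≈ 4.949
CI = 252.348 ± 2.576 × 4.949 → [239.600, 265.096]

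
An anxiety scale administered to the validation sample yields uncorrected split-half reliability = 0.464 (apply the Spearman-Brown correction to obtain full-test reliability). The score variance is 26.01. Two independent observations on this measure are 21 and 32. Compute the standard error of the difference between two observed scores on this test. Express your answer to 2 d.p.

σ = 26.01^(1/2) = 5.1000
Full-length reliability (Spearman-Brown) = 2(0.464)/(1+0.464) ≃ 0.6339
The standard error of measurement is 5.1000*√(1 − 0.6339) ≃ 5.1000*0.6051 ≃ 3.0859.
Standard error of the difference = 3.0859·√2 ≃ 4.3641

4.36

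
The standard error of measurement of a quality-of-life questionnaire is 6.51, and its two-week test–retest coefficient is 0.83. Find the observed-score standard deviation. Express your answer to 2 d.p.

15.79

SD = SEM / √(1 − r) = 6.51 / √0.17000 ≈ 6.51 / 0.41231 ≈ 15.78907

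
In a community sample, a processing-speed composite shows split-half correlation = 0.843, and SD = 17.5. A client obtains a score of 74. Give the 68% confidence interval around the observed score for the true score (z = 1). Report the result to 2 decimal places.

[68.89, 79.11]

Spearman-Brown: r = 2(0.843) / (1 + 0.843) = 1.686 / 1.843 ≈ 0.915
SEM = 17.500 * √(1 − 0.915) = 17.500 * √0.085 ≈ 17.500 * 0.292 ≈ 5.108
Margin = 1 * 5.108 ≈ 5.108
Interval: (68.892, 79.108)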